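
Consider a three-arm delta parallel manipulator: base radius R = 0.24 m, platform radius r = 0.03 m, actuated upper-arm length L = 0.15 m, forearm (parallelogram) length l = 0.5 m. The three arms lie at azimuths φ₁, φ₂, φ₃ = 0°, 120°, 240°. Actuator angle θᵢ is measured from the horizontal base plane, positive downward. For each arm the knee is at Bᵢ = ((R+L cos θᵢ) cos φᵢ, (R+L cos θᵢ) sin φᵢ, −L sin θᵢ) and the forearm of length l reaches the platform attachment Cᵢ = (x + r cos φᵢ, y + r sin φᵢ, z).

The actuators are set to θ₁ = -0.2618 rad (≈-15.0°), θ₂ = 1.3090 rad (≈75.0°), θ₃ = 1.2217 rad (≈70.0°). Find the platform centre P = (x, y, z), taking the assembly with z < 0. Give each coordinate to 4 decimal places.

arm 1 at φ=0.0°: (R−r)+L cos θ1 = 0.3549;  S1 = (0.3549, 0.0000, 0.0388)
S2 = (0.2488·cos120.0°, 0.2488·sin120.0°, -0.1449) = (-0.1244, 0.2155, -0.1449)
S3 = (0.2613·cos240.0°, 0.2613·sin240.0°, -0.1410) = (-0.1307, -0.2263, -0.1410)
|S₂|²−|S₁|² = -0.0445;  |S₃|²−|S₁|² = -0.0393
[-0.9586 0.4310 -0.3674]·P = -0.0445;  [-0.9711 -0.4526 -0.3596]·P = -0.0393
det = 0.8524;  x = 0.0435+-0.3769z,  y = -0.0065+0.0142z
into |P−S₁|² = l²: 1.1423z² + 0.1569z + -0.1515 = 0;  Δ = 0.7168;  z = -0.4393 or 0.3019 → z<0 root = -0.4393
x = 0.2091, y = -0.0128

(0.2091, -0.0128, -0.4393)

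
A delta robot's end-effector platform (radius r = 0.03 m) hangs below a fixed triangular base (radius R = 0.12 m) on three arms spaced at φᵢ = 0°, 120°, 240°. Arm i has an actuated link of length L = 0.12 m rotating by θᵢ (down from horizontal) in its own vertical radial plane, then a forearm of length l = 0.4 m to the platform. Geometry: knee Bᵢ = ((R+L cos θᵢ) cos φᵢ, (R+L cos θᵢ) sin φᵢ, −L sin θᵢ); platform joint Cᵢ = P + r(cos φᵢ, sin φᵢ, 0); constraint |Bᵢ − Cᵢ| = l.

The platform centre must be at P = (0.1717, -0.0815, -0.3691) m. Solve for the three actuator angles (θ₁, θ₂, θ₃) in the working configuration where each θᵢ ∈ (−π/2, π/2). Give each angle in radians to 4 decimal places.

θ₁ = -0.1743, θ₂ = 1.2218, θ₃ = 0.6984

φ1=0.0° → target in arm frame (0.1717, -0.0815)
  A cos θ + B sin θ = C:  -0.0817·cos θ + -0.3691·sin θ = -0.0165
  θ1 = atan2(B,A) + arccos(C/0.3780) = -0.1743
φ2=120.0° → target in arm frame (-0.1564, -0.1079)
  A cos θ + B sin θ = C:  0.2464·cos θ + -0.3691·sin θ = -0.2626
  γ=atan2(-0.3691,0.2464)=-0.9821;  ψ=arccos(-0.5916)=2.2039;  θ2=γ+ψ≈1.2218
φ3=240.0° → target in arm frame (-0.0153, 0.1894)
  e−x'=0.1053;  (l²−L²−(e−x')²−y'²−z²)/2L = -0.1567
  θ3 = atan2(B,A) + arccos(C/0.3838) = 0.6984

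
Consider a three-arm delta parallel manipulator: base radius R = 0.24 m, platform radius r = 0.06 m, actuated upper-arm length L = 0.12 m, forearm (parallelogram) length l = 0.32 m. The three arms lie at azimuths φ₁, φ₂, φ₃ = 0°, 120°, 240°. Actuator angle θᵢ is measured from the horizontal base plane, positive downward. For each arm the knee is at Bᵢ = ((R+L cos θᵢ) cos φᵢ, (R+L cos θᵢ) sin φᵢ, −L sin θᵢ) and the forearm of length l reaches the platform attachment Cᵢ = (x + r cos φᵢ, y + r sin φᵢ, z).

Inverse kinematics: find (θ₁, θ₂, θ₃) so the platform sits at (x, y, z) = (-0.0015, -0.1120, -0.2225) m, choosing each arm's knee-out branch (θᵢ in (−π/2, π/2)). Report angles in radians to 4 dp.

rotate P by −φ1: (-0.0015, -0.1120, -0.2225)
  e−x'=0.1815;  (l²−L²−(e−x')²−y'²−z²)/2L = -0.0291
  γ=atan2(-0.2225,0.1815)=-0.8865;  ψ=arccos(-0.1015)=1.6724;  θ1=γ+ψ≈0.7859
rotate P by −φ2: (-0.0962, 0.0573, -0.2225)
  e−x'=0.2762;  (l²−L²−(e−x')²−y'²−z²)/2L = -0.1713
  θ2 = atan2(B,A) + arccos(C/0.3547) = 1.3966
φ3=240.0° → target in arm frame (0.0977, 0.0547)
  A=0.0823, B=-0.2225, C=(l²−L²−A²−y'²−z²)/(2L)=0.1197
  γ=atan2(-0.2225,0.0823)=-1.2167;  ψ=arccos(0.5047)=1.0417;  θ3=γ+ψ≈-0.1750

θ₁ = 0.7859, θ₂ = 1.3966, θ₃ = -0.1750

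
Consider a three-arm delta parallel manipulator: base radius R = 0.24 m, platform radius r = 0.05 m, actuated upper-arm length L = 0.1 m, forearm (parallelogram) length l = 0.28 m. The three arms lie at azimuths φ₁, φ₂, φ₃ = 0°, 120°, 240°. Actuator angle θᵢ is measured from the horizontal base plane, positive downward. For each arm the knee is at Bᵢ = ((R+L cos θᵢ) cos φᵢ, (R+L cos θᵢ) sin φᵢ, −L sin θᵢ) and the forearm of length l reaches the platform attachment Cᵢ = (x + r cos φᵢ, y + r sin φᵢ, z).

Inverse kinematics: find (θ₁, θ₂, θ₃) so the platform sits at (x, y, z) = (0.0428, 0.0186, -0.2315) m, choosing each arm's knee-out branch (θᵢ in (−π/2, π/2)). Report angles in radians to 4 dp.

arm 1 (φ=0.0°): x'=0.0428, y'=0.0186
  A cos θ + B sin θ = C:  0.1472·cos θ + -0.2315·sin θ = -0.0360
  √(A²+B²)=0.2743;  θ1 = -1.0044+1.7025 ≈ 0.6981
rotate P by −φ2: (-0.0053, -0.0464, -0.2315)
  e−x'=0.1953;  (l²−L²−(e−x')²−y'²−z²)/2L = -0.1274
  √(A²+B²)=0.3029;  θ2 = -0.8700+2.0050 ≈ 1.1349
rotate P by −φ3: (-0.0375, 0.0278, -0.2315)
  A cos θ + B sin θ = C:  0.2275·cos θ + -0.2315·sin θ = -0.1886
  γ=atan2(-0.2315,0.2275)=-0.7941;  ψ=arccos(-0.5811)=2.1909;  θ3=γ+ψ≈1.3968

θ₁ = 0.6981, θ₂ = 1.1349, θ₃ = 1.3968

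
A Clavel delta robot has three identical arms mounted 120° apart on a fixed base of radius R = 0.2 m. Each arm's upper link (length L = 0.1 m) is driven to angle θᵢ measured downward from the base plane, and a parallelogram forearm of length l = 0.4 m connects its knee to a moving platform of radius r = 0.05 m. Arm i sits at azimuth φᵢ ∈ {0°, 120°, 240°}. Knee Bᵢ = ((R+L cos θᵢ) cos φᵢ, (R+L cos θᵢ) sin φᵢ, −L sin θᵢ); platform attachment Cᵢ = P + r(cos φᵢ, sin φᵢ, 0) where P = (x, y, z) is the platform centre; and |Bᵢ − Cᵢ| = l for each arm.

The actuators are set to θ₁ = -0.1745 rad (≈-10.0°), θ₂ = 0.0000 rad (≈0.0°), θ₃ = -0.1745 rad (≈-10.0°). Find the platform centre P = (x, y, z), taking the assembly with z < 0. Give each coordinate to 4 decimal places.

centre 1 = (0.2485·cos0.0°, 0.2485·sin0.0°, 0.0174) = (0.2485, 0.0000, 0.0174)
arm 2 at φ=120.0°: (R−r)+L cos θ2 = 0.2500;  centre 2 = (-0.1250, 0.2165, 0.0000)
φ3=240.0°: virtual centre (-0.1242, -0.2152, 0.0174), radius l
|centre ₂|²−|centre ₁|² = 0.0005;  |centre ₃|²−|centre ₁|² = 0.0000
[-0.7470 0.4330 -0.0347]·P = 0.0005;  [-0.7454 -0.4304 0.0000]·P = 0.0000
Cramer: x(z) = -0.0003-0.0232z;  y(z) = 0.0005+0.0402z
sphere 1 gives Az²+Bz+C=0 with A=1.0022, B=-0.0231, C=-0.0978;  B²−4AC=0.3926;  roots -0.3011, 0.3242;  negative root z = -0.3011
x = 0.0067, y = -0.0116

(0.0067, -0.0116, -0.3011)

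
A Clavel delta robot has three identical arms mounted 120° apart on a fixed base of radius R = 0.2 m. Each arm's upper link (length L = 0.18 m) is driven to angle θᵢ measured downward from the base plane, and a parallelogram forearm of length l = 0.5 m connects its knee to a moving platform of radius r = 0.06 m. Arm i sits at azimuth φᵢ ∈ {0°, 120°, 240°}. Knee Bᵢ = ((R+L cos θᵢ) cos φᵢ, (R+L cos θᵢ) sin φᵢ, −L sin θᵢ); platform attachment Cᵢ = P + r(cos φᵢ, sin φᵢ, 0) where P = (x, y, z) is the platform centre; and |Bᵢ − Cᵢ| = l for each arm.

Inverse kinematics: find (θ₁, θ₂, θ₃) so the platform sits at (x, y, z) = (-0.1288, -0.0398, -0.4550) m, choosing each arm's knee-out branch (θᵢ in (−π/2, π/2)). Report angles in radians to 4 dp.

θ₁ = 0.8726, θ₂ = 0.3492, θ₃ = 0.0872

φ1=0.0° → target in arm frame (-0.1288, -0.0398)
  A cos θ + B sin θ = C:  0.2688·cos θ + -0.4550·sin θ = -0.1757
  γ=atan2(-0.4550,0.2688)=-1.0372;  ψ=arccos(-0.3325)=1.9098;  θ1=γ+ψ≈0.8726
φ2=120.0° → target in arm frame (0.0299, 0.1314)
  A=0.1101, B=-0.4550, C=(l²−L²−A²−y'²−z²)/(2L)=-0.0523
  √(A²+B²)=0.4681;  θ2 = -1.3334+1.6827 ≈ 0.3492
arm 3 (φ=240.0°): x'=0.0989, y'=-0.0916
  A=0.0411, B=-0.4550, C=(l²−L²−A²−y'²−z²)/(2L)=0.0013
  √(A²+B²)=0.4569;  θ3 = -1.4806+1.5679 ≈ 0.0872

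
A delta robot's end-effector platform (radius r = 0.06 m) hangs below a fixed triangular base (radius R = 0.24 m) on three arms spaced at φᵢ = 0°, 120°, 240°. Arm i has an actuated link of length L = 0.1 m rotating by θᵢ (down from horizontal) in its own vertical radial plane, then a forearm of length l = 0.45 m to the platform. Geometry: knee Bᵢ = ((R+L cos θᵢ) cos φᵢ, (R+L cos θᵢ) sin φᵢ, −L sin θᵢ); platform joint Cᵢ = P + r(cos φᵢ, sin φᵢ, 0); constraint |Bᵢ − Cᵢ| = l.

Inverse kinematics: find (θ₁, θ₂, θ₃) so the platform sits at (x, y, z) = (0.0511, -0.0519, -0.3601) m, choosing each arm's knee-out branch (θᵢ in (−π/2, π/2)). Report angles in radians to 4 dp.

φ1=0.0° → target in arm frame (0.0511, -0.0519)
  A cos θ + B sin θ = C:  0.1289·cos θ + -0.3601·sin θ = 0.2176
  θ1 = atan2(B,A) + arccos(C/0.3825) = -0.2614
arm 2 (φ=120.0°): x'=-0.0705, y'=-0.0183
  A cos θ + B sin θ = C:  0.2505·cos θ + -0.3601·sin θ = -0.0013
  θ2 = atan2(B,A) + arccos(C/0.4387) = 0.6107
φ3=240.0° → target in arm frame (0.0194, 0.0702)
  e−x'=0.1606;  (l²−L²−(e−x')²−y'²−z²)/2L = 0.1605
  √(A²+B²)=0.3943;  θ3 = -1.1513+1.1515 ≈ 0.0002

θ₁ = -0.2614, θ₂ = 0.6107, θ₃ = 0.0002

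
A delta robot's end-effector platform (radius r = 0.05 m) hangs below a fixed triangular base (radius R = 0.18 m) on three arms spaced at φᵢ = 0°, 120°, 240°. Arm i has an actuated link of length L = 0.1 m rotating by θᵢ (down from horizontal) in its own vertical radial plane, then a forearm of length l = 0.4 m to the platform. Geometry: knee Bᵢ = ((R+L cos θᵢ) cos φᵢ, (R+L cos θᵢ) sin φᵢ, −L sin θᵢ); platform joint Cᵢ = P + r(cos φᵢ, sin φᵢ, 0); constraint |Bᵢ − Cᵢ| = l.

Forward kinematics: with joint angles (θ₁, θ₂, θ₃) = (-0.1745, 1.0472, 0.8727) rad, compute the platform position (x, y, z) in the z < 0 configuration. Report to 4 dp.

(0.1308, -0.0200, -0.3700)

arm 1 at φ=0.0°: e+L cos θ1 = 0.2285;  S1 = (0.2285, 0.0000, 0.0174)
φ2=120.0°: virtual centre (-0.0900, 0.1559, -0.0866), radius l
φ3=240.0°: virtual centre (-0.0971, -0.1682, -0.0766), radius l
eliminate P² terms by subtracting sphere 1 from 2 and 3
[-0.6370 0.3118 -0.2079]·P = -0.0126;  [-0.6512 -0.3365 -0.1879]·P = -0.0089
det = 0.4174;  x = 0.0168+-0.3080z,  y = -0.0061+0.0376z
sphere 1 gives Az²+Bz+C=0 with A=1.0963, B=0.0952, C=-0.1149;  B²−4AC=0.5127;  roots -0.3700, 0.2831;  negative root z = -0.3700
x = 0.1308, y = -0.0200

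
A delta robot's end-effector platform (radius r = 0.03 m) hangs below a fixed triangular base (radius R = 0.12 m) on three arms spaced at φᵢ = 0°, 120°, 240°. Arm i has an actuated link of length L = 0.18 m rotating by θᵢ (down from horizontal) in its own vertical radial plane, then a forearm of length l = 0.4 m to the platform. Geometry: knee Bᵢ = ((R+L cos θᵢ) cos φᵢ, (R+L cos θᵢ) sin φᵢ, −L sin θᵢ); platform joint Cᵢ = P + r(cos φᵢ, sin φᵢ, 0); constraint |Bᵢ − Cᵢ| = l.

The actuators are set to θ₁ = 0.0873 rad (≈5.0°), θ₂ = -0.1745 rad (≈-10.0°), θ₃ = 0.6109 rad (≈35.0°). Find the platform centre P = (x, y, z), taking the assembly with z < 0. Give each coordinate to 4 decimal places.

arm 1 at φ=0.0°: e+L cos θ1 = 0.2693;  S1 = (0.2693, 0.0000, -0.0157)
φ2=120.0°: virtual centre (-0.1336, 0.2315, 0.0313), radius l
φ3=240.0°: virtual centre (-0.1187, -0.2056, -0.1032), radius l
eliminate P² terms by subtracting sphere 1 from 2 and 3
plane₁₂: -0.8059x+0.4629y+0.0939z = -0.0004
det = 0.6907;  x = 0.0041+-0.0615z,  y = 0.0063+-0.3098z
into |P−S₁|² = l²: 1.0998z² + 0.0601z + -0.0894 = 0;  Δ = 0.3967;  z = -0.3137 or 0.2590 → z<0 root = -0.3137
x = 0.0233, y = 0.1035

(0.0233, 0.1035, -0.3137)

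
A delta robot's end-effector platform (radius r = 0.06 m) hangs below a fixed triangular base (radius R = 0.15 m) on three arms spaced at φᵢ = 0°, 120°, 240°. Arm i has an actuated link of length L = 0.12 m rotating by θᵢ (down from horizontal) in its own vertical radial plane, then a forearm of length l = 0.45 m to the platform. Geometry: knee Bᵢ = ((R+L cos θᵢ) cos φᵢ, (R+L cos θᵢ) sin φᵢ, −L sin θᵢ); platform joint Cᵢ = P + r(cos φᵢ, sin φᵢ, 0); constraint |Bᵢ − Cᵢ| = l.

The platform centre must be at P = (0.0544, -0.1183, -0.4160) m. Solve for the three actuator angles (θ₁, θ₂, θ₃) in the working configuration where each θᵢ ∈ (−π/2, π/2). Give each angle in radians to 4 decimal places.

θ₁ = 0.0875, θ₂ = 0.7856, θ₃ = 0.0000

φ1=0.0° → target in arm frame (0.0544, -0.1183)
  A=0.0356, B=-0.4160, C=(l²−L²−A²−y'²−z²)/(2L)=-0.0009
  θ1 = atan2(B,A) + arccos(C/0.4175) = 0.0875
φ2=120.0° → target in arm frame (-0.1297, 0.0120)
  A=0.2197, B=-0.4160, C=(l²−L²−A²−y'²−z²)/(2L)=-0.1389
  θ2 = atan2(B,A) + arccos(C/0.4704) = 0.7856
arm 3 (φ=240.0°): x'=0.0753, y'=0.1063
  e−x'=0.0147;  (l²−L²−(e−x')²−y'²−z²)/2L = 0.0147
  √(A²+B²)=0.4163;  θ3 = -1.5354+1.5354 ≈ 0.0000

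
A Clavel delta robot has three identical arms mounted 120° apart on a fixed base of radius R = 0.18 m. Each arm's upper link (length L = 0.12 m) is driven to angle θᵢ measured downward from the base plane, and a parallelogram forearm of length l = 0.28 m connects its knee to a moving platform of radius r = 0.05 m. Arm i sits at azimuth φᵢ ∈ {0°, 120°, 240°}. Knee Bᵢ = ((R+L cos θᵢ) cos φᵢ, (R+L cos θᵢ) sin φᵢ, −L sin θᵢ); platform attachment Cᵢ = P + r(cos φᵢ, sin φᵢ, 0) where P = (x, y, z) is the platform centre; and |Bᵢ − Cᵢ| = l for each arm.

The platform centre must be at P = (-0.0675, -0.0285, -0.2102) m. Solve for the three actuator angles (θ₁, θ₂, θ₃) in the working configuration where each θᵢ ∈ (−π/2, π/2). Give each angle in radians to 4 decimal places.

arm 1 (φ=0.0°): x'=-0.0675, y'=-0.0285
  A cos θ + B sin θ = C:  0.1975·cos θ + -0.2102·sin θ = -0.0833
  θ1 = atan2(B,A) + arccos(C/0.2884) = 1.0474
φ2=120.0° → target in arm frame (0.0091, 0.0727)
  A=0.1209, B=-0.2102, C=(l²−L²−A²−y'²−z²)/(2L)=-0.0004
  θ2 = atan2(B,A) + arccos(C/0.2425) = 0.5237
φ3=240.0° → target in arm frame (0.0584, -0.0442)
  A cos θ + B sin θ = C:  0.0716·cos θ + -0.2102·sin θ = 0.0531
  γ=atan2(-0.2102,0.0716)=-1.2426;  ψ=arccos(0.2391)=1.3294;  θ3=γ+ψ≈0.0868

θ₁ = 1.0474, θ₂ = 0.5237, θ₃ = 0.0868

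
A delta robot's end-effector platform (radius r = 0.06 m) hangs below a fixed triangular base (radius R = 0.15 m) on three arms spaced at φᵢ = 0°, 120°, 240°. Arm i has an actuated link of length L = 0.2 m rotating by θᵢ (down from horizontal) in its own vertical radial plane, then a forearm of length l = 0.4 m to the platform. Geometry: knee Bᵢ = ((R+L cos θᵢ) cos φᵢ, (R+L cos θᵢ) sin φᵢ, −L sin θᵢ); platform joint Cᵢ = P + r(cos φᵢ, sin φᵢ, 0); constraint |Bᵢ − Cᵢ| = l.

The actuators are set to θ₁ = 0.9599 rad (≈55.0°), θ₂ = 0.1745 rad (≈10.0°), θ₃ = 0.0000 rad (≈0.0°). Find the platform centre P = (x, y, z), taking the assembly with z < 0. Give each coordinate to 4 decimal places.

arm 1 at φ=0.0°: e+L cos θ1 = 0.2047;  centre 1 = (0.2047, 0.0000, -0.1638)
centre 2 = (0.2870·cos120.0°, 0.2870·sin120.0°, -0.0347) = (-0.1435, 0.2485, -0.0347)
arm 3 at φ=240.0°: e+L cos θ3 = 0.2900;  centre 3 = (-0.1450, -0.2511, 0.0000)
subtract pairs → two planes through P
linear system: -0.6964x+0.4970y = 0.0148−0.2582z; -0.6994x+-0.5023y = 0.0154−0.3277z
Cramer: x(z) = -0.0216+0.4195z;  y(z) = -0.0005+0.0682z
quadratic in z: (1.1806)z²+(0.1377)z+(-0.0819)=0, √Δ=0.6371 → z ∈ {-0.3282, 0.2115}; z = -0.3282 (taking z<0)
x = -0.1592, y = -0.0229

(-0.1592, -0.0229, -0.3282)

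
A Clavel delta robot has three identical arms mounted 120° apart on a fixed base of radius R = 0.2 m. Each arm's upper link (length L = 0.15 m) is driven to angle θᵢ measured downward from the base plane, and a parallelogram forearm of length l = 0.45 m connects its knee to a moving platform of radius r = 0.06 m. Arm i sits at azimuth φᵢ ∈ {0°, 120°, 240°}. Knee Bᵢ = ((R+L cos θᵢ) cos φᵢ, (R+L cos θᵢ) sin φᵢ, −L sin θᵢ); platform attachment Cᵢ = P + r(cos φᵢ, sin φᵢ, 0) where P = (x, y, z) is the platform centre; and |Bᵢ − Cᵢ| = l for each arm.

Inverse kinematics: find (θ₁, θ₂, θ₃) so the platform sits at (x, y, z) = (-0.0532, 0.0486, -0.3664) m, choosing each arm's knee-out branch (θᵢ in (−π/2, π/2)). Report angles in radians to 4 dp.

θ₁ = 0.4364, θ₂ = -0.1749, θ₃ = 0.2617

φ1=0.0° → target in arm frame (-0.0532, 0.0486)
  e−x'=0.1932;  (l²−L²−(e−x')²−y'²−z²)/2L = 0.0202
  θ1 = atan2(B,A) + arccos(C/0.4142) = 0.4364
arm 2 (φ=120.0°): x'=0.0687, y'=0.0218
  A=0.0713, B=-0.3664, C=(l²−L²−A²−y'²−z²)/(2L)=0.1340
  γ=atan2(-0.3664,0.0713)=-1.3786;  ψ=arccos(0.3589)=1.2037;  θ2=γ+ψ≈-0.1749
φ3=240.0° → target in arm frame (-0.0155, -0.0704)
  e−x'=0.1555;  (l²−L²−(e−x')²−y'²−z²)/2L = 0.0554
  √(A²+B²)=0.3980;  θ3 = -1.1695+1.4311 ≈ 0.2617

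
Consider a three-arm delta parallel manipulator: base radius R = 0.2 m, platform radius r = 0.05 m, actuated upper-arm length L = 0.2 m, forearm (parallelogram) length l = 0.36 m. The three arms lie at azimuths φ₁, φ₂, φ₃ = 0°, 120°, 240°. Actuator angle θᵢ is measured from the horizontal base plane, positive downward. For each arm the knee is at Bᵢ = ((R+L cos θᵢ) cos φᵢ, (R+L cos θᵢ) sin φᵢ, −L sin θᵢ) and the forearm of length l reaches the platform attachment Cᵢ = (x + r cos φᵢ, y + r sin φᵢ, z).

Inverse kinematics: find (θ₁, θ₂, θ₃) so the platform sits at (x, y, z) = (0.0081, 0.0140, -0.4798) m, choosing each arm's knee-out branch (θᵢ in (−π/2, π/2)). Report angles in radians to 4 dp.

θ₁ = 1.2218, θ₂ = 1.2219, θ₃ = 1.3094

arm 1 (φ=0.0°): x'=0.0081, y'=0.0140
  A=0.1419, B=-0.4798, C=(l²−L²−A²−y'²−z²)/(2L)=-0.4023
  √(A²+B²)=0.5003;  θ1 = -1.2832+2.5050 ≈ 1.2218
rotate P by −φ2: (0.0081, -0.0140, -0.4798)
  A=0.1419, B=-0.4798, C=(l²−L²−A²−y'²−z²)/(2L)=-0.4024
  √(A²+B²)=0.5004;  θ2 = -1.2832+2.5051 ≈ 1.2219
rotate P by −φ3: (-0.0162, 0.0000, -0.4798)
  A cos θ + B sin θ = C:  0.1662·cos θ + -0.4798·sin θ = -0.4206
  θ3 = atan2(B,A) + arccos(C/0.5078) = 1.3094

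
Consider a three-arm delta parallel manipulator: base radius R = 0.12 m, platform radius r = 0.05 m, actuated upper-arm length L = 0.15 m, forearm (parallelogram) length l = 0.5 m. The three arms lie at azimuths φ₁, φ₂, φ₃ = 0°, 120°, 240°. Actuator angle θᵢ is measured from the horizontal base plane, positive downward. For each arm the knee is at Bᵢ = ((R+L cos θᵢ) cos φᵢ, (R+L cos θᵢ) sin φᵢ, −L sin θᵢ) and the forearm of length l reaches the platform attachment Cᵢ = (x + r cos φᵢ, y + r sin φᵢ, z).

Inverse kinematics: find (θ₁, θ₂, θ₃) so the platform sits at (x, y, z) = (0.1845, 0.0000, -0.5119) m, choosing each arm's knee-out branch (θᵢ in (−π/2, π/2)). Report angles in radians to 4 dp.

θ₁ = 0.0876, θ₂ = 0.8730, θ₃ = 0.8730

rotate P by −φ1: (0.1845, 0.0000, -0.5119)
  A=-0.1145, B=-0.5119, C=(l²−L²−A²−y'²−z²)/(2L)=-0.1588
  √(A²+B²)=0.5245;  θ1 = -1.7909+1.8784 ≈ 0.0876
arm 2 (φ=120.0°): x'=-0.0922, y'=-0.1598
  A=0.1622, B=-0.5119, C=(l²−L²−A²−y'²−z²)/(2L)=-0.2880
  θ2 = atan2(B,A) + arccos(C/0.5370) = 0.8730
φ3=240.0° → target in arm frame (-0.0923, 0.1598)
  e−x'=0.1623;  (l²−L²−(e−x')²−y'²−z²)/2L = -0.2880
  γ=atan2(-0.5119,0.1623)=-1.2639;  ψ=arccos(-0.5363)=2.1368;  θ3=γ+ψ≈0.8730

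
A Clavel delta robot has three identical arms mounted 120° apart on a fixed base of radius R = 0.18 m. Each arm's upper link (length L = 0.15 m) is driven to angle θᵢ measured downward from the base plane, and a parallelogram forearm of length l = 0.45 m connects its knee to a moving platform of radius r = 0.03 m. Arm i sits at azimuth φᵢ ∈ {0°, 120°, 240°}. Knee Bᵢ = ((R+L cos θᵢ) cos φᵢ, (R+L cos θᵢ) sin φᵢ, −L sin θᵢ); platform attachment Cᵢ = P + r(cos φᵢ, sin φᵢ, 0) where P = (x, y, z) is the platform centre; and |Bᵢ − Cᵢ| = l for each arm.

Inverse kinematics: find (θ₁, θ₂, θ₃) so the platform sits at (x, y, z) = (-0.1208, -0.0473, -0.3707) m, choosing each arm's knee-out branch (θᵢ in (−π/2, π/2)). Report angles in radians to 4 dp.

rotate P by −φ1: (-0.1208, -0.0473, -0.3707)
  A=0.2708, B=-0.3707, C=(l²−L²−A²−y'²−z²)/(2L)=-0.1100
  √(A²+B²)=0.4591;  θ1 = -0.9399+1.8127 ≈ 0.8728
rotate P by −φ2: (0.0194, 0.1283, -0.3707)
  A=0.1306, B=-0.3707, C=(l²−L²−A²−y'²−z²)/(2L)=0.0303
  √(A²+B²)=0.3930;  θ2 = -1.2322+1.4937 ≈ 0.2615
arm 3 (φ=240.0°): x'=0.1014, y'=-0.0810
  e−x'=0.0486;  (l²−L²−(e−x')²−y'²−z²)/2L = 0.1122
  θ3 = atan2(B,A) + arccos(C/0.3739) = -0.1743

θ₁ = 0.8728, θ₂ = 0.2615, θ₃ = -0.1743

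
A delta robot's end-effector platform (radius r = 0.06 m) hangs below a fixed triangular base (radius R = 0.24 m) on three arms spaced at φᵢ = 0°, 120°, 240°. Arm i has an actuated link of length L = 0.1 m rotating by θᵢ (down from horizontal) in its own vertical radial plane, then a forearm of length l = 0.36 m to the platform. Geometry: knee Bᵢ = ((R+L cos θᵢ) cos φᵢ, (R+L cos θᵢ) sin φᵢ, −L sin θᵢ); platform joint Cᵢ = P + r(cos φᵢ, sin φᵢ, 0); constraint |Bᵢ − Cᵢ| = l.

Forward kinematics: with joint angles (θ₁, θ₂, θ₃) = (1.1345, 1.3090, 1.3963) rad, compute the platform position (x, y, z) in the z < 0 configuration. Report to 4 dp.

(0.0199, 0.0067, -0.3883)

φ1=0.0°: virtual centre (0.2223, 0.0000, -0.0906), radius l
φ2=120.0°: virtual centre (-0.1029, 0.1783, -0.0966), radius l
φ3=240.0°: virtual centre (-0.0987, -0.1709, -0.0985), radius l
eliminate P² terms by subtracting sphere 1 from 2 and 3
linear system: -0.6504x+0.3566y = -0.0059−-0.0119z; -0.6419x+-0.3418y = -0.0090−-0.0157z
Cramer: x(z) = 0.0115-0.0214z;  y(z) = 0.0045-0.0057z
into |P−S₁|² = l²: 1.0005z² + 0.1902z + -0.0770 = 0;  Δ = 0.3442;  z = -0.3883 or 0.1981 → z<0 root = -0.3883
x = 0.0199, y = 0.0067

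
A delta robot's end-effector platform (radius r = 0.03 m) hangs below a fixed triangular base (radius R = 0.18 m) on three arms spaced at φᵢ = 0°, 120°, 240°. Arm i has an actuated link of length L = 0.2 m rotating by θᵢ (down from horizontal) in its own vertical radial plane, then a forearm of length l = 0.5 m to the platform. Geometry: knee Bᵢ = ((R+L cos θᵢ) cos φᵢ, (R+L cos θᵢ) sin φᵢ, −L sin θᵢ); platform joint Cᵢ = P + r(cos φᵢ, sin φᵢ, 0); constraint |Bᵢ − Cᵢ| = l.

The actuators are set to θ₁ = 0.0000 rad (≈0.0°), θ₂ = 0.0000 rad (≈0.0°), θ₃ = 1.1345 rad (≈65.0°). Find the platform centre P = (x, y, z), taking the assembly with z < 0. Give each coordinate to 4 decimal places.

φ1=0.0°: virtual centre (0.3500, 0.0000, 0.0000), radius l
S2 = (0.3500·cos120.0°, 0.3500·sin120.0°, 0.0000) = (-0.1750, 0.3031, 0.0000)
S3 = (0.2345·cos240.0°, 0.2345·sin240.0°, -0.1813) = (-0.1173, -0.2031, -0.1813)
eliminate P² terms by subtracting sphere 1 from 2 and 3
[-1.0500 0.6062 0.0000]·P = 0.0000;  [-0.9345 -0.4062 -0.3625]·P = -0.0346
Cramer: x(z) = 0.0211-0.2213z;  y(z) = 0.0366-0.3833z
quadratic in z: (1.1959)z²+(0.1175)z+(-0.1405)=0, √Δ=0.8282 → z ∈ {-0.3954, 0.2972}; z = -0.3954 (taking z<0)
x = 0.1087, y = 0.1882

(0.1087, 0.1882, -0.3954)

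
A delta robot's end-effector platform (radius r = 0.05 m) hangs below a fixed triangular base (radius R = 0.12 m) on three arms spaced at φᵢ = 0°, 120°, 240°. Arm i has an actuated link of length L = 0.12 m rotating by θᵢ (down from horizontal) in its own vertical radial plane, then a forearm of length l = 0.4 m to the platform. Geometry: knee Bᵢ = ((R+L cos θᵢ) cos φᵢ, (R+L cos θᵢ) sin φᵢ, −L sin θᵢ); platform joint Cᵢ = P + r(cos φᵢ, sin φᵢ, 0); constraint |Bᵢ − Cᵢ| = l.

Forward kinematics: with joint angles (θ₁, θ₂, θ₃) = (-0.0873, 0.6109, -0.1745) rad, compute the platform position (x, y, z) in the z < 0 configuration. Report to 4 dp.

O1 = (0.1895·cos0.0°, 0.1895·sin0.0°, 0.0105) = (0.1895, 0.0000, 0.0105)
arm 2 at φ=120.0°: e+L cos θ2 = 0.1683;  O2 = (-0.0841, 0.1457, -0.0688)
φ3=240.0°: virtual centre (-0.0941, -0.1630, 0.0208), radius l
|O₂|²−|O₁|² = -0.0030;  |O₃|²−|O₁|² = -0.0002
plane₁₂: -0.5474x+0.2915y+-0.1586z = -0.0030
det = 0.3438;  x = 0.0030+-0.1328z,  y = -0.0046+0.2947z
sphere 1 gives Az²+Bz+C=0 with A=1.1045, B=0.0259, C=-0.1251;  B²−4AC=0.5532;  roots -0.3484, 0.3250;  negative root z = -0.3484
x = 0.0492, y = -0.1073

(0.0492, -0.1073, -0.3484)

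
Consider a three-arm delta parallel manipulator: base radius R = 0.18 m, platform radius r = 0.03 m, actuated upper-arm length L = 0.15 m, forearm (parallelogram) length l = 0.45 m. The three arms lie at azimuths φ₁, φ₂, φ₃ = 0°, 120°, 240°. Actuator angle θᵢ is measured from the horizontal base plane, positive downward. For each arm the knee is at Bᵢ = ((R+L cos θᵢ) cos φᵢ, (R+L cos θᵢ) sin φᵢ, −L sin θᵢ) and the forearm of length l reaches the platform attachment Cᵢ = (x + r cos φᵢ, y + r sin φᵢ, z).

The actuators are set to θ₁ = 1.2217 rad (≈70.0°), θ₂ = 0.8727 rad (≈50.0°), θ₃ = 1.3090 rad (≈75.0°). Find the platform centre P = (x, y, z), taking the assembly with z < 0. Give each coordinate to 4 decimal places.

(-0.0216, 0.0632, -0.5267)

φ1=0.0°: virtual centre (0.2013, 0.0000, -0.1410), radius l
arm 2 at φ=120.0°: ρ2 = 0.2464;  S2 = (-0.1232, 0.2134, -0.1149)
arm 3 at φ=240.0°: ρ3 = 0.1888;  S3 = (-0.0944, -0.1635, -0.1449)
|S₂|²−|S₁|² = 0.0135;  |S₃|²−|S₁|² = -0.0037
[-0.6490 0.4268 0.0521]·P = 0.0135;  [-0.5914 -0.3271 -0.0079]·P = -0.0037
Cramer: x(z) = -0.0061+0.0294z;  y(z) = 0.0225-0.0773z
sphere 1 gives Az²+Bz+C=0 with A=1.0068, B=0.2662, C=-0.1391;  B²−4AC=0.6312;  roots -0.5267, 0.2623;  negative root z = -0.5267
x = -0.0216, y = 0.0632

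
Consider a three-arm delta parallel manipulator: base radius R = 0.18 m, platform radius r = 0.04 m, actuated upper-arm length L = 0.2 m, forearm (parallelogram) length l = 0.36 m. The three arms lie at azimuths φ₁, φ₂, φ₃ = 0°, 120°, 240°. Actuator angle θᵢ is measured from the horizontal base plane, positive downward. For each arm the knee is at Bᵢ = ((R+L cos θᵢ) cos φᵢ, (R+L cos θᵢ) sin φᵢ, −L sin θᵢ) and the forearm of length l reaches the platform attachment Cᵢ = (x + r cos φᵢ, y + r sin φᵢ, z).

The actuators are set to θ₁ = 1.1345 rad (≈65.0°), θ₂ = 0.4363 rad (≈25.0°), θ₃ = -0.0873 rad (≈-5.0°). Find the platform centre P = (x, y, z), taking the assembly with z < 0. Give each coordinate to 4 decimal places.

(-0.1279, -0.0451, -0.2395)

φ1=0.0°: virtual centre (0.2245, 0.0000, -0.1813), radius l
φ2=120.0°: virtual centre (-0.1606, 0.2782, -0.0845), radius l
arm 3 at φ=240.0°: e+L cos θ3 = 0.3392;  O3 = (-0.1696, -0.2938, 0.0174)
|O₂|²−|O₁|² = 0.0271;  |O₃|²−|O₁|² = 0.0321
plane₁₂: -0.7703x+0.5564y+0.1935z = 0.0271
Cramer: x(z) = -0.0379+0.3757z;  y(z) = -0.0038+0.1723z
sphere 1 gives Az²+Bz+C=0 with A=1.1708, B=0.1640, C=-0.0279;  B²−4AC=0.1574;  roots -0.2395, 0.0994;  negative root z = -0.2395
x = -0.1279, y = -0.0451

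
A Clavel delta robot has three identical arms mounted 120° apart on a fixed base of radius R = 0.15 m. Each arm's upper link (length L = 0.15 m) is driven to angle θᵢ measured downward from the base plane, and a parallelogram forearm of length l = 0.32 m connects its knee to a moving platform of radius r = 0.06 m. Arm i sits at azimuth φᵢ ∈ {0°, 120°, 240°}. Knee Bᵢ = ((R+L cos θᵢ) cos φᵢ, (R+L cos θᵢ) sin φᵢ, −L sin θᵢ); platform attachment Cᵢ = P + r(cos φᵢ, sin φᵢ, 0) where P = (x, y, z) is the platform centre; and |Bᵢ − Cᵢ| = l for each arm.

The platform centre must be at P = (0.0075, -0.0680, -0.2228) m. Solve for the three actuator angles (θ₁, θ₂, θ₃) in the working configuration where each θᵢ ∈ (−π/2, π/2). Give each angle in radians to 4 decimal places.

rotate P by −φ1: (0.0075, -0.0680, -0.2228)
  A=0.0825, B=-0.2228, C=(l²−L²−A²−y'²−z²)/(2L)=0.0628
  γ=atan2(-0.2228,0.0825)=-1.2162;  ψ=arccos(0.2642)=1.3034;  θ1=γ+ψ≈0.0873
rotate P by −φ2: (-0.0626, 0.0275, -0.2228)
  e−x'=0.1526;  (l²−L²−(e−x')²−y'²−z²)/2L = 0.0207
  √(A²+B²)=0.2701;  θ2 = -0.9701+1.4941 ≈ 0.5240
arm 3 (φ=240.0°): x'=0.0551, y'=0.0405
  e−x'=0.0349;  (l²−L²−(e−x')²−y'²−z²)/2L = 0.0914
  θ3 = atan2(B,A) + arccos(C/0.2255) = -0.2619

θ₁ = 0.0873, θ₂ = 0.5240, θ₃ = -0.2619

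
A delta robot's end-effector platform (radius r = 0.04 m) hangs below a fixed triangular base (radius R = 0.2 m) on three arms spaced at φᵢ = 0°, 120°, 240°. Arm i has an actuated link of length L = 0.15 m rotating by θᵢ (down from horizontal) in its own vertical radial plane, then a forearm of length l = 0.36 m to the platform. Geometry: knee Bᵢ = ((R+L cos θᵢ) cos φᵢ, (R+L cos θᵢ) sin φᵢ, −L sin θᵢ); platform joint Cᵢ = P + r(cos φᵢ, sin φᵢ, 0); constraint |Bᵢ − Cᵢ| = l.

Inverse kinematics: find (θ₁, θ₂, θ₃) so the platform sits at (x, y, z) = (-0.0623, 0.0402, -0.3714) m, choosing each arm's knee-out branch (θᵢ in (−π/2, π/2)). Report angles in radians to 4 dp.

arm 1 (φ=0.0°): x'=-0.0623, y'=0.0402
  A cos θ + B sin θ = C:  0.2223·cos θ + -0.3714·sin θ = -0.2729
  √(A²+B²)=0.4328;  θ1 = -1.0314+2.2530 ≈ 1.2215
rotate P by −φ2: (0.0660, 0.0339, -0.3714)
  A cos θ + B sin θ = C:  0.0940·cos θ + -0.3714·sin θ = -0.1361
  γ=atan2(-0.3714,0.0940)=-1.3228;  ψ=arccos(-0.3552)=1.9339;  θ2=γ+ψ≈0.6111
φ3=240.0° → target in arm frame (-0.0037, -0.0741)
  e−x'=0.1637;  (l²−L²−(e−x')²−y'²−z²)/2L = -0.2104
  √(A²+B²)=0.4059;  θ3 = -1.1557+2.1157 ≈ 0.9599

θ₁ = 1.2215, θ₂ = 0.6111, θ₃ = 0.9599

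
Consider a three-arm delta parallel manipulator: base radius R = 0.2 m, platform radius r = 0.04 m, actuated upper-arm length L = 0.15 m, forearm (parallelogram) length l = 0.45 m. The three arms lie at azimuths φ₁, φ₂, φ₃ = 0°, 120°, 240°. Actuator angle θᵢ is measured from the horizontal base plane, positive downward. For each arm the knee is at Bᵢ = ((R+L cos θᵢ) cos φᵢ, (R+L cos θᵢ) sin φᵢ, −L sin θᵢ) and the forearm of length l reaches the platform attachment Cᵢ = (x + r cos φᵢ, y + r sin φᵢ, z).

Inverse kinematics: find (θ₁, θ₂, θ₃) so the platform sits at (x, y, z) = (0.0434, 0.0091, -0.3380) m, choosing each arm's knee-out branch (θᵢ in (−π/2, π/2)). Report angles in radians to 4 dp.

θ₁ = -0.1748, θ₂ = 0.1743, θ₃ = 0.2615

rotate P by −φ1: (0.0434, 0.0091, -0.3380)
  A cos θ + B sin θ = C:  0.1166·cos θ + -0.3380·sin θ = 0.1736
  θ1 = atan2(B,A) + arccos(C/0.3575) = -0.1748
φ2=120.0° → target in arm frame (-0.0138, -0.0421)
  A=0.1738, B=-0.3380, C=(l²−L²−A²−y'²−z²)/(2L)=0.1126
  θ2 = atan2(B,A) + arccos(C/0.3801) = 0.1743
φ3=240.0° → target in arm frame (-0.0296, 0.0330)
  A=0.1896, B=-0.3380, C=(l²−L²−A²−y'²−z²)/(2L)=0.0957
  θ3 = atan2(B,A) + arccos(C/0.3875) = 0.2615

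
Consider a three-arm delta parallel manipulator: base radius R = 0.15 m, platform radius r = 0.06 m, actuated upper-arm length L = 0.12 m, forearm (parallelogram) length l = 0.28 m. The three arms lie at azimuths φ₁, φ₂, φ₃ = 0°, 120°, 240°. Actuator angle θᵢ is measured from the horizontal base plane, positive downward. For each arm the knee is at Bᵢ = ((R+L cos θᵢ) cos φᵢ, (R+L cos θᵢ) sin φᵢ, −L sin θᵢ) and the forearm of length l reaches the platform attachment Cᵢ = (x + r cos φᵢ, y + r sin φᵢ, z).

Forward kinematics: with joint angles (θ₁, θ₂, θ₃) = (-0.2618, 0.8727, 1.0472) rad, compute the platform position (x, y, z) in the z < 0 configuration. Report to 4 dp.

(0.1219, 0.0197, -0.2353)

φ1=0.0°: virtual centre (0.2059, 0.0000, 0.0311), radius l
φ2=120.0°: virtual centre (-0.0836, 0.1447, -0.0919), radius l
arm 3 at φ=240.0°: (R−r)+L cos θ3 = 0.1500;  O3 = (-0.0750, -0.1299, -0.1039)
eliminate P² terms by subtracting sphere 1 from 2 and 3
[-0.5790 0.2895 -0.2460]·P = -0.0070;  [-0.5618 -0.2598 -0.2700]·P = -0.0101
Cramer: x(z) = 0.0151-0.4538z;  y(z) = 0.0061-0.0578z
quadratic in z: (1.2093)z²+(0.1103)z+(-0.0410)=0, √Δ=0.4587 → z ∈ {-0.2353, 0.1441}; z = -0.2353 (taking z<0)
x = 0.1219, y = 0.0197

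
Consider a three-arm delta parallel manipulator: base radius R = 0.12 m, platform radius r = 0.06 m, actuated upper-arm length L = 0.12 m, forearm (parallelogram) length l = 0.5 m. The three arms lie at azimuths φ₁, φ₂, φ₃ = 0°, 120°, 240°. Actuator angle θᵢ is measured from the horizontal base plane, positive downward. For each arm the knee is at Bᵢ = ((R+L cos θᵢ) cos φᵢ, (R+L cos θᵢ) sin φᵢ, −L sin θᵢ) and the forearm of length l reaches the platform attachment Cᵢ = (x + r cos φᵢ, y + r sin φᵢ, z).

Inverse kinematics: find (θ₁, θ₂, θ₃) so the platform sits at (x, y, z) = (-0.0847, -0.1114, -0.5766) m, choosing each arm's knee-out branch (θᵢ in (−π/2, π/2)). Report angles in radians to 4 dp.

θ₁ = 1.3957, θ₂ = 1.3085, θ₃ = 0.6976

arm 1 (φ=0.0°): x'=-0.0847, y'=-0.1114
  A=0.1447, B=-0.5766, C=(l²−L²−A²−y'²−z²)/(2L)=-0.5426
  √(A²+B²)=0.5945;  θ1 = -1.3249+2.7206 ≈ 1.3957
rotate P by −φ2: (-0.0541, 0.1291, -0.5766)
  e−x'=0.1141;  (l²−L²−(e−x')²−y'²−z²)/2L = -0.5273
  γ=atan2(-0.5766,0.1141)=-1.3754;  ψ=arccos(-0.8971)=2.6839;  θ2=γ+ψ≈1.3085
φ3=240.0° → target in arm frame (0.1388, -0.0177)
  A cos θ + B sin θ = C:  -0.0788·cos θ + -0.5766·sin θ = -0.4308
  √(A²+B²)=0.5820;  θ3 = -1.7067+2.4042 ≈ 0.6976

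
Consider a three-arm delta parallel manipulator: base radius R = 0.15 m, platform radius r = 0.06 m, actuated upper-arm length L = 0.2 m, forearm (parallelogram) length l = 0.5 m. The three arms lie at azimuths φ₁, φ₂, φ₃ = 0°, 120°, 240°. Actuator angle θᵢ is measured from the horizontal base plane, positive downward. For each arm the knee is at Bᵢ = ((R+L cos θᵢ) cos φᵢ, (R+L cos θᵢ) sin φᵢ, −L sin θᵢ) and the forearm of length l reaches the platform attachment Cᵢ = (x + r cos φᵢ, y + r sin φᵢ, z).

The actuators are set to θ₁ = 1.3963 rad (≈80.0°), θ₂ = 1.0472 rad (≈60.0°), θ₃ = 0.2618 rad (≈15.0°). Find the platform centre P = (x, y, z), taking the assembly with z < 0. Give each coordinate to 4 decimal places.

arm 1 at φ=0.0°: e+L cos θ1 = 0.1247;  O1 = (0.1247, 0.0000, -0.1970)
φ2=120.0°: virtual centre (-0.0950, 0.1645, -0.1732), radius l
O3 = (0.2832·cos240.0°, 0.2832·sin240.0°, -0.0518) = (-0.1416, -0.2452, -0.0518)
eliminate P² terms by subtracting sphere 1 from 2 and 3
linear system: -0.4394x+0.3291y = 0.0117−0.0475z; -0.5326x+-0.4905y = 0.0285−0.2904z
Cramer: x(z) = -0.0388+0.3042z;  y(z) = -0.0161+0.2618z
sphere 1 gives Az²+Bz+C=0 with A=1.1610, B=0.2861, C=-0.1842;  B²−4AC=0.9374;  roots -0.5401, 0.2938;  negative root z = -0.5401
x = -0.2031, y = -0.1575

(-0.2031, -0.1575, -0.5401)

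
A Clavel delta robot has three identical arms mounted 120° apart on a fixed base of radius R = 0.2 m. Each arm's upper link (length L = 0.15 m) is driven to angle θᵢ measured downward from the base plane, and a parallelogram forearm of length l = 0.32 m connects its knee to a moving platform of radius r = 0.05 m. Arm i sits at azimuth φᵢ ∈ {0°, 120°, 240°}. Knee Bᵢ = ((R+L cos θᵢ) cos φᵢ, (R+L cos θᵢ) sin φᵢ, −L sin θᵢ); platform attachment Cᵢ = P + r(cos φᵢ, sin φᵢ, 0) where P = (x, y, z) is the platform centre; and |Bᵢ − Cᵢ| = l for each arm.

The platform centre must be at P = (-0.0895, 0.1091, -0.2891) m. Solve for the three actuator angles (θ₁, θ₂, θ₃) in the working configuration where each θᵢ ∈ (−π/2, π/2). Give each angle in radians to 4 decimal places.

φ1=0.0° → target in arm frame (-0.0895, 0.1091)
  A cos θ + B sin θ = C:  0.2395·cos θ + -0.2891·sin θ = -0.2431
  θ1 = atan2(B,A) + arccos(C/0.3754) = 1.3963
φ2=120.0° → target in arm frame (0.1392, 0.0230)
  e−x'=0.0108;  (l²−L²−(e−x')²−y'²−z²)/2L = -0.0144
  √(A²+B²)=0.2893;  θ2 = -1.5336+1.6206 ≈ 0.0870
rotate P by −φ3: (-0.0497, -0.1321, -0.2891)
  e−x'=0.1997;  (l²−L²−(e−x')²−y'²−z²)/2L = -0.2034
  γ=atan2(-0.2891,0.1997)=-0.9662;  ψ=arccos(-0.5788)=2.1880;  θ3=γ+ψ≈1.2218

θ₁ = 1.3963, θ₂ = 0.0870, θ₃ = 1.2218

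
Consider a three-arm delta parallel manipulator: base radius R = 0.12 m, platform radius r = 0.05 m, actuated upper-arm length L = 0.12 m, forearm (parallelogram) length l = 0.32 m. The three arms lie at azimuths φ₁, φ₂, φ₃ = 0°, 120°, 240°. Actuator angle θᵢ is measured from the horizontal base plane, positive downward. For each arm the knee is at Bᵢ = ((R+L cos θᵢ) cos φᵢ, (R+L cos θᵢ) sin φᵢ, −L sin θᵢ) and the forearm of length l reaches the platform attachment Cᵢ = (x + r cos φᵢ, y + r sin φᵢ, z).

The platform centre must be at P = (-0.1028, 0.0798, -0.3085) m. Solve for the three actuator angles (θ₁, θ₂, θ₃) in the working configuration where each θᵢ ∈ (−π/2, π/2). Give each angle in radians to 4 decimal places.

rotate P by −φ1: (-0.1028, 0.0798, -0.3085)
  A cos θ + B sin θ = C:  0.1728·cos θ + -0.3085·sin θ = -0.1808
  √(A²+B²)=0.3536;  θ1 = -1.0602+2.1076 ≈ 1.0474
φ2=120.0° → target in arm frame (0.1205, 0.0491)
  A cos θ + B sin θ = C:  -0.0505·cos θ + -0.3085·sin θ = -0.0506
  √(A²+B²)=0.3126;  θ2 = -1.7331+1.7333 ≈ 0.0002
rotate P by −φ3: (-0.0177, -0.1289, -0.3085)
  A=0.0877, B=-0.3085, C=(l²−L²−A²−y'²−z²)/(2L)=-0.1312
  θ3 = atan2(B,A) + arccos(C/0.3207) = 0.6984

θ₁ = 1.0474, θ₂ = 0.0002, θ₃ = 0.6984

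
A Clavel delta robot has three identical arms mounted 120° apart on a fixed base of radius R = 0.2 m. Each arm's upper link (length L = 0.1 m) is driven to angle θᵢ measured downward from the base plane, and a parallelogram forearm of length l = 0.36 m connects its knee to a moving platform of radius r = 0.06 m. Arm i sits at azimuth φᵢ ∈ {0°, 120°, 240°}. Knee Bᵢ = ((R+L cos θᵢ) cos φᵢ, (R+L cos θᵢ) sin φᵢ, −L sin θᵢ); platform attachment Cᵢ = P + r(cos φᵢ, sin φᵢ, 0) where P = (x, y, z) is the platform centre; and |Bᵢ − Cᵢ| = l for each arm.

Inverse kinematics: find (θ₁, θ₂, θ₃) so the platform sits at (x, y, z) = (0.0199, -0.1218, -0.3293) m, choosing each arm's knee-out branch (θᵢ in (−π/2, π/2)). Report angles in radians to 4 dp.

rotate P by −φ1: (0.0199, -0.1218, -0.3293)
  A cos θ + B sin θ = C:  0.1201·cos θ + -0.3293·sin θ = -0.0905
  √(A²+B²)=0.3505;  θ1 = -1.2211+1.8319 ≈ 0.6108
rotate P by −φ2: (-0.1154, 0.0437, -0.3293)
  A cos θ + B sin θ = C:  0.2554·cos θ + -0.3293·sin θ = -0.2800
  √(A²+B²)=0.4168;  θ2 = -0.9111+2.3074 ≈ 1.3963
arm 3 (φ=240.0°): x'=0.0955, y'=0.0781
  A=0.0445, B=-0.3293, C=(l²−L²−A²−y'²−z²)/(2L)=0.0154
  √(A²+B²)=0.3323;  θ3 = -1.4366+1.5244 ≈ 0.0879

θ₁ = 0.6108, θ₂ = 1.3963, θ₃ = 0.0879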